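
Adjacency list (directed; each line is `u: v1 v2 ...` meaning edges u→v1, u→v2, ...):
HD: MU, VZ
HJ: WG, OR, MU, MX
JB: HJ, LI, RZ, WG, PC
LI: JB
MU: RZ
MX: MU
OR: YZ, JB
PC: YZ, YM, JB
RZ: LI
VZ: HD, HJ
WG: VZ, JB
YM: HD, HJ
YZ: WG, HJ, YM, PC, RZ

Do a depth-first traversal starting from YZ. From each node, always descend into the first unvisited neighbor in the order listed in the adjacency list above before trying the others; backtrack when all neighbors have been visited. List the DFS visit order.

YZ, WG, VZ, HD, MU, RZ, LI, JB, HJ, OR, MX, PC, YM

Visit YZ
YZ → WG
WG → VZ
VZ → HD
HD → MU
MU → RZ
RZ → LI
LI → JB
JB → HJ
HJ → OR
HJ → MX
JB → PC
PC → YM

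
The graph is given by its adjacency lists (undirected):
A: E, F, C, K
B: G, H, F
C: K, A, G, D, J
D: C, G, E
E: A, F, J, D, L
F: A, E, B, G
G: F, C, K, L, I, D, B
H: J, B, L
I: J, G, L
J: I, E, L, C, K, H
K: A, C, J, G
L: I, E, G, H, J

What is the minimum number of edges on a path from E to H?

Level 0: E
Level 1: A, D, F, J, L
Level 2: B, C, G, H, I, K
H first appears at level 2.

2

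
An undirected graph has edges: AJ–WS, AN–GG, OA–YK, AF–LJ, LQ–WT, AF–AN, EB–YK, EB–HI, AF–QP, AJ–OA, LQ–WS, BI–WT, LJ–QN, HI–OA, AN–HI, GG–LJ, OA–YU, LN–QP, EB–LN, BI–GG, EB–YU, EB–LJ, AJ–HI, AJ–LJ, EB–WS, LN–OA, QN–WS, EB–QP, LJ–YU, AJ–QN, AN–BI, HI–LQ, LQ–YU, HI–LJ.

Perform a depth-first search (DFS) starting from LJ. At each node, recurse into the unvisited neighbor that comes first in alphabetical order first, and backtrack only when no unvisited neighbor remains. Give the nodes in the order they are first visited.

Visit LJ
LJ → AF
AF → AN
AN → BI
BI → GG
BI → WT
WT → LQ
LQ → HI
HI → AJ
AJ → OA
OA → LN
LN → EB
EB → QP
EB → WS
WS → QN
EB → YK
EB → YU

LJ -> AF -> AN -> BI -> GG -> WT -> LQ -> HI -> AJ -> OA -> LN -> EB -> QP -> WS -> QN -> YK -> YU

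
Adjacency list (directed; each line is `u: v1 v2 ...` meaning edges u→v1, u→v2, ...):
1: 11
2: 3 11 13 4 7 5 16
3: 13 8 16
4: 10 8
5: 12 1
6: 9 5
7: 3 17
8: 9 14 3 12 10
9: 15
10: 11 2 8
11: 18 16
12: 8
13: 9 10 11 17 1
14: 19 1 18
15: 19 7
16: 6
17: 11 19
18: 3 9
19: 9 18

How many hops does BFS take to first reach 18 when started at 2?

Level 0: 2
Level 1: 3, 4, 5, 7, 11, 13, 16
Level 2: 1, 6, 8, 9, 10, 12, 17, 18
Level 3: 14, 15, 19
18 first appears at level 2.

2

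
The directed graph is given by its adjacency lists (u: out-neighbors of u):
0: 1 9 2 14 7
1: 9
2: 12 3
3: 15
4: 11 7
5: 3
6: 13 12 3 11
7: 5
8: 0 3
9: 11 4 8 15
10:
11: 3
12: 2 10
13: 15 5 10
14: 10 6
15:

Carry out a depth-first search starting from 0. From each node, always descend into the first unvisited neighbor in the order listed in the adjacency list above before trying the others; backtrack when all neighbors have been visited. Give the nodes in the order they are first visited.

0 -> 1 -> 9 -> 11 -> 3 -> 15 -> 4 -> 7 -> 5 -> 8 -> 2 -> 12 -> 10 -> 14 -> 6 -> 13

Visit 0
0 → 1
1 → 9
9 → 11
11 → 3
3 → 15
9 → 4
4 → 7
7 → 5
9 → 8
0 → 2
2 → 12
12 → 10
0 → 14
14 → 6
6 → 13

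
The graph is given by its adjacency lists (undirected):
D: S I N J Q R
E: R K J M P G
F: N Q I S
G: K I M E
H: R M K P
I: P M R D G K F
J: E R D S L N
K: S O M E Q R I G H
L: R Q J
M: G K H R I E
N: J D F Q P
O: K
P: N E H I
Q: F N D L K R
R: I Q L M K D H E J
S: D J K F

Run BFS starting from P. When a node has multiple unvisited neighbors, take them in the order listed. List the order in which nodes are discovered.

P, N, E, H, I, J, D, F, Q, R, K, M, G, S, L, O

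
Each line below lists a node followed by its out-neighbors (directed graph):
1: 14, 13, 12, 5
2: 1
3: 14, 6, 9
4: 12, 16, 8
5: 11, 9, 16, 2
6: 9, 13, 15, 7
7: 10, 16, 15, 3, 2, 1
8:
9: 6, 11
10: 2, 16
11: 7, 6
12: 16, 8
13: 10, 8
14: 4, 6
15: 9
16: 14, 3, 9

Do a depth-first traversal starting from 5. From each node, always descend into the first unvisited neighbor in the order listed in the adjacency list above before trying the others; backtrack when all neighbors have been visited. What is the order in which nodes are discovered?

5 11 7 10 2 1 14 4 12 16 3 6 9 13 8 15

Visit 5
5 → 11
11 → 7
7 → 10
10 → 2
2 → 1
1 → 14
14 → 4
4 → 12
12 → 16
16 → 3
3 → 6
6 → 9
6 → 13
13 → 8
6 → 15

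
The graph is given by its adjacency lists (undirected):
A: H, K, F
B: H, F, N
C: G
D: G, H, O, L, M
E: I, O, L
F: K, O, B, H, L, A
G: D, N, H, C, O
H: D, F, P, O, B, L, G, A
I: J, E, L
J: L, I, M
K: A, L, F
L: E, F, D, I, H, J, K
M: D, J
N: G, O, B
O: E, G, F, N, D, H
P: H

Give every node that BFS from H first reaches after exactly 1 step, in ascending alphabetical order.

A, B, D, F, G, L, O, P

Level 0: H
Level 1: A, B, D, F, G, L, O, P
Level 2: C, E, I, J, K, M, N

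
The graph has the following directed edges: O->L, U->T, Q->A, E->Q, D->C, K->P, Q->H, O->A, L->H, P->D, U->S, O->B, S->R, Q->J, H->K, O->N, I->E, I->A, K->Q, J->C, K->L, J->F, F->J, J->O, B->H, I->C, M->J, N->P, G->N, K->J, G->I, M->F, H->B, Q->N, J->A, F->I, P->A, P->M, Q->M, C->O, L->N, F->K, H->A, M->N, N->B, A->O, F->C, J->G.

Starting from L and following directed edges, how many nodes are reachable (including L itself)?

17

BFS from L visits: L, N, H, P, B, K, A, M, D, Q, J, O, F, C, G, I, E
Reachable nodes: 17 of 21 total.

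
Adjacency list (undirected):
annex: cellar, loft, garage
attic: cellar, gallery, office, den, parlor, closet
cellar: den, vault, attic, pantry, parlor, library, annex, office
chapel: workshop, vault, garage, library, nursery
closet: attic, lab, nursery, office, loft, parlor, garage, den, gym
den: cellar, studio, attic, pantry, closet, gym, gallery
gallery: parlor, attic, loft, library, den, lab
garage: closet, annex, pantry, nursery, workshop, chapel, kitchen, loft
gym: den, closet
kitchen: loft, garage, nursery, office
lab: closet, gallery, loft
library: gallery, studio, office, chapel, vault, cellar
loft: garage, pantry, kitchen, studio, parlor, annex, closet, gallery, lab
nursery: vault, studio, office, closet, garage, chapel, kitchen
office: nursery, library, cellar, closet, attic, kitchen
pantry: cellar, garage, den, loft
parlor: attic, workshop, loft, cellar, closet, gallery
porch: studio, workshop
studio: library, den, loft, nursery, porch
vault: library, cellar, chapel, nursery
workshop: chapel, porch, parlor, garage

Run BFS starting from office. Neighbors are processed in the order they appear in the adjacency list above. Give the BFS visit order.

office nursery library cellar closet attic kitchen vault studio garage chapel gallery den pantry parlor annex lab loft gym porch workshop

Visit office; enqueue nursery, library, cellar, closet, attic, kitchen → queue [nursery, library, cellar, closet, attic, kitchen]
Visit nursery; enqueue vault, studio, garage, chapel → queue [library, cellar, closet, attic, kitchen, vault, studio, garage, chapel]
Visit library; enqueue gallery → queue [cellar, closet, attic, kitchen, vault, studio, garage, chapel, gallery]
Visit cellar; enqueue den, pantry, parlor, annex → queue [closet, attic, kitchen, vault, studio, garage, chapel, gallery, den, pantry, parlor, annex]
Visit closet; enqueue lab, loft, gym → queue [attic, kitchen, vault, studio, garage, chapel, gallery, den, pantry, parlor, annex, lab, loft, gym]
Visit attic → queue [kitchen, vault, studio, garage, chapel, gallery, den, pantry, parlor, annex, lab, loft, gym]
Visit kitchen → queue [vault, studio, garage, chapel, gallery, den, pantry, parlor, annex, lab, loft, gym]
Visit vault → queue [studio, garage, chapel, gallery, den, pantry, parlor, annex, lab, loft, gym]
Visit studio; enqueue porch → queue [garage, chapel, gallery, den, pantry, parlor, annex, lab, loft, gym, porch]
Visit garage; enqueue workshop → queue [chapel, gallery, den, pantry, parlor, annex, lab, loft, gym, porch, workshop]
Visit chapel → queue [gallery, den, pantry, parlor, annex, lab, loft, gym, porch, workshop]
Visit gallery → queue [den, pantry, parlor, annex, lab, loft, gym, porch, workshop]
Visit den → queue [pantry, parlor, annex, lab, loft, gym, porch, workshop]
Visit pantry → queue [parlor, annex, lab, loft, gym, porch, workshop]
Visit parlor → queue [annex, lab, loft, gym, porch, workshop]
Visit annex → queue [lab, loft, gym, porch, workshop]
Visit lab → queue [loft, gym, porch, workshop]
Visit loft → queue [gym, porch, workshop]
Visit gym → queue [porch, workshop]
Visit porch → queue [workshop]
Visit workshop → queue []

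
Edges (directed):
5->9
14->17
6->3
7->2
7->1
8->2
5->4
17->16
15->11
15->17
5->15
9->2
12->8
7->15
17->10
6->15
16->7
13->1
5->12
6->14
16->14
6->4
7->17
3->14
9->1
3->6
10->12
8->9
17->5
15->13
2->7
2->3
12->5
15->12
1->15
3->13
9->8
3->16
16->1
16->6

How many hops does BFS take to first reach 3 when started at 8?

Level 0: 8
Level 1: 2, 9
Level 2: 1, 3, 7
Level 3: 6, 13, 14, 15, 16, 17
Level 4: 4, 5, 10, 11, 12
3 first appears at level 2.

2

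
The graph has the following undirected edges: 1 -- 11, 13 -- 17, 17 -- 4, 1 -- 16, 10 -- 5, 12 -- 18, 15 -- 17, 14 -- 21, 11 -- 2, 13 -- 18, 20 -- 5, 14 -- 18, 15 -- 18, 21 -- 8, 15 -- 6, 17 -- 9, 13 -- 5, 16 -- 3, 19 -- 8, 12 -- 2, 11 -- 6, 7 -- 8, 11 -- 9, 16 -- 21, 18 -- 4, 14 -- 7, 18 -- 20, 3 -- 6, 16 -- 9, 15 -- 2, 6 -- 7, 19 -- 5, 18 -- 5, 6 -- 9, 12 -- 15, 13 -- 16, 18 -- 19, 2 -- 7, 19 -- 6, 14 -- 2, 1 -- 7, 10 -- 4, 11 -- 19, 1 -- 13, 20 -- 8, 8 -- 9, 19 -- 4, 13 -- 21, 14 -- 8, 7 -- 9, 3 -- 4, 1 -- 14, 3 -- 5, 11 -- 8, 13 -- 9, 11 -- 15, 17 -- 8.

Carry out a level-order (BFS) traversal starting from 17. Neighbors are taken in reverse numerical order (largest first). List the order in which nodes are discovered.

17, 15, 13, 9, 8, 4, 18, 12, 11, 6, 2, 21, 16, 5, 1, 7, 20, 19, 14, 10, 3

Visit 17; enqueue 15, 13, 9, 8, 4 → queue [15, 13, 9, 8, 4]
Visit 15; enqueue 18, 12, 11, 6, 2 → queue [13, 9, 8, 4, 18, 12, 11, 6, 2]
Visit 13; enqueue 21, 16, 5, 1 → queue [9, 8, 4, 18, 12, 11, 6, 2, 21, 16, 5, 1]
Visit 9; enqueue 7 → queue [8, 4, 18, 12, 11, 6, 2, 21, 16, 5, 1, 7]
Visit 8; enqueue 20, 19, 14 → queue [4, 18, 12, 11, 6, 2, 21, 16, 5, 1, 7, 20, 19, 14]
Visit 4; enqueue 10, 3 → queue [18, 12, 11, 6, 2, 21, 16, 5, 1, 7, 20, 19, 14, 10, 3]
Visit 18 → queue [12, 11, 6, 2, 21, 16, 5, 1, 7, 20, 19, 14, 10, 3]
Visit 12 → queue [11, 6, 2, 21, 16, 5, 1, 7, 20, 19, 14, 10, 3]
Visit 11 → queue [6, 2, 21, 16, 5, 1, 7, 20, 19, 14, 10, 3]
Visit 6 → queue [2, 21, 16, 5, 1, 7, 20, 19, 14, 10, 3]
Visit 2 → queue [21, 16, 5, 1, 7, 20, 19, 14, 10, 3]
Visit 21 → queue [16, 5, 1, 7, 20, 19, 14, 10, 3]
Visit 16 → queue [5, 1, 7, 20, 19, 14, 10, 3]
Visit 5 → queue [1, 7, 20, 19, 14, 10, 3]
Visit 1 → queue [7, 20, 19, 14, 10, 3]
Visit 7 → queue [20, 19, 14, 10, 3]
Visit 20 → queue [19, 14, 10, 3]
Visit 19 → queue [14, 10, 3]
Visit 14 → queue [10, 3]
Visit 10 → queue [3]
Visit 3 → queue []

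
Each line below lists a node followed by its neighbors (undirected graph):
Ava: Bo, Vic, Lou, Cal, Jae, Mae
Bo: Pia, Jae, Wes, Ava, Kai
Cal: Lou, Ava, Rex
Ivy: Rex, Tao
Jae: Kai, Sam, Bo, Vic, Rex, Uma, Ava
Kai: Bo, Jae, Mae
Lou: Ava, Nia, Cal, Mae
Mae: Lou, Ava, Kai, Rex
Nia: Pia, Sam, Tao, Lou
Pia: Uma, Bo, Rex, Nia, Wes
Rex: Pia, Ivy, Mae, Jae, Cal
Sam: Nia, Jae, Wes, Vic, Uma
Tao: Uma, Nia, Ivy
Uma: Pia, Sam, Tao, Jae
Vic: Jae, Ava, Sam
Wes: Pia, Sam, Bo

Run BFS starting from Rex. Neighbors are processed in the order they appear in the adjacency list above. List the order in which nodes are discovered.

Visit Rex; enqueue Pia, Ivy, Mae, Jae, Cal → queue [Pia, Ivy, Mae, Jae, Cal]
Visit Pia; enqueue Uma, Bo, Nia, Wes → queue [Ivy, Mae, Jae, Cal, Uma, Bo, Nia, Wes]
Visit Ivy; enqueue Tao → queue [Mae, Jae, Cal, Uma, Bo, Nia, Wes, Tao]
Visit Mae; enqueue Lou, Ava, Kai → queue [Jae, Cal, Uma, Bo, Nia, Wes, Tao, Lou, Ava, Kai]
Visit Jae; enqueue Sam, Vic → queue [Cal, Uma, Bo, Nia, Wes, Tao, Lou, Ava, Kai, Sam, Vic]
Visit Cal → queue [Uma, Bo, Nia, Wes, Tao, Lou, Ava, Kai, Sam, Vic]
Visit Uma → queue [Bo, Nia, Wes, Tao, Lou, Ava, Kai, Sam, Vic]
Visit Bo → queue [Nia, Wes, Tao, Lou, Ava, Kai, Sam, Vic]
Visit Nia → queue [Wes, Tao, Lou, Ava, Kai, Sam, Vic]
Visit Wes → queue [Tao, Lou, Ava, Kai, Sam, Vic]
Visit Tao → queue [Lou, Ava, Kai, Sam, Vic]
Visit Lou → queue [Ava, Kai, Sam, Vic]
Visit Ava → queue [Kai, Sam, Vic]
Visit Kai → queue [Sam, Vic]
Visit Sam → queue [Vic]
Visit Vic → queue []

Rex -> Pia -> Ivy -> Mae -> Jae -> Cal -> Uma -> Bo -> Nia -> Wes -> Tao -> Lou -> Ava -> Kai -> Sam -> Vic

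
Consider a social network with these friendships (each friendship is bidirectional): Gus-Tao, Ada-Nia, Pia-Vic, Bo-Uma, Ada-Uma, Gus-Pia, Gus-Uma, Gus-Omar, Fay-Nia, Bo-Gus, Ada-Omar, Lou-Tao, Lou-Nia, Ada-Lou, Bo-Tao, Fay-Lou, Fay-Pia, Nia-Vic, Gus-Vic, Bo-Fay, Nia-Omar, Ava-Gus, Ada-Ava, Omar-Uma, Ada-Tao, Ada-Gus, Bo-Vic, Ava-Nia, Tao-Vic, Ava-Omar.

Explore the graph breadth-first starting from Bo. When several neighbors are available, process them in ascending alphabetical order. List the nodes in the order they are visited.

Bo -> Fay -> Gus -> Tao -> Uma -> Vic -> Lou -> Nia -> Pia -> Ada -> Ava -> Omar

Visit Bo; enqueue Fay, Gus, Tao, Uma, Vic → queue [Fay, Gus, Tao, Uma, Vic]
Visit Fay; enqueue Lou, Nia, Pia → queue [Gus, Tao, Uma, Vic, Lou, Nia, Pia]
Visit Gus; enqueue Ada, Ava, Omar → queue [Tao, Uma, Vic, Lou, Nia, Pia, Ada, Ava, Omar]
Visit Tao → queue [Uma, Vic, Lou, Nia, Pia, Ada, Ava, Omar]
Visit Uma → queue [Vic, Lou, Nia, Pia, Ada, Ava, Omar]
Visit Vic → queue [Lou, Nia, Pia, Ada, Ava, Omar]
Visit Lou → queue [Nia, Pia, Ada, Ava, Omar]
Visit Nia → queue [Pia, Ada, Ava, Omar]
Visit Pia → queue [Ada, Ava, Omar]
Visit Ada → queue [Ava, Omar]
Visit Ava → queue [Omar]
Visit Omar → queue []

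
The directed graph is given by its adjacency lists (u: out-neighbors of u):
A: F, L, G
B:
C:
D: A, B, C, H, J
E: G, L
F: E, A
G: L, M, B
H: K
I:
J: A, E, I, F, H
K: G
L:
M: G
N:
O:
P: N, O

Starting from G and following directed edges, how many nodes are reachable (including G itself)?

BFS from G visits: G, L, M, B
Reachable nodes: 4 of 16 total.

4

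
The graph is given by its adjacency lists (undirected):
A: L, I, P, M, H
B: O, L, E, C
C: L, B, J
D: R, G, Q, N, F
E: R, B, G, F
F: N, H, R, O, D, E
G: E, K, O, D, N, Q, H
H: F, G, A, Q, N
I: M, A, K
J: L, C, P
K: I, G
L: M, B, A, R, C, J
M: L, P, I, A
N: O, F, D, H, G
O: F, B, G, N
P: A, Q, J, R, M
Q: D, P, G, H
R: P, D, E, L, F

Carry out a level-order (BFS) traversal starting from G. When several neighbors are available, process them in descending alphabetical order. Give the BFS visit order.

Visit G; enqueue Q, O, N, K, H, E, D → queue [Q, O, N, K, H, E, D]
Visit Q; enqueue P → queue [O, N, K, H, E, D, P]
Visit O; enqueue F, B → queue [N, K, H, E, D, P, F, B]
Visit N → queue [K, H, E, D, P, F, B]
Visit K; enqueue I → queue [H, E, D, P, F, B, I]
Visit H; enqueue A → queue [E, D, P, F, B, I, A]
Visit E; enqueue R → queue [D, P, F, B, I, A, R]
Visit D → queue [P, F, B, I, A, R]
Visit P; enqueue M, J → queue [F, B, I, A, R, M, J]
Visit F → queue [B, I, A, R, M, J]
Visit B; enqueue L, C → queue [I, A, R, M, J, L, C]
Visit I → queue [A, R, M, J, L, C]
Visit A → queue [R, M, J, L, C]
Visit R → queue [M, J, L, C]
Visit M → queue [J, L, C]
Visit J → queue [L, C]
Visit L → queue [C]
Visit C → queue []

G → Q → O → N → K → H → E → D → P → F → B → I → A → R → M → J → L → C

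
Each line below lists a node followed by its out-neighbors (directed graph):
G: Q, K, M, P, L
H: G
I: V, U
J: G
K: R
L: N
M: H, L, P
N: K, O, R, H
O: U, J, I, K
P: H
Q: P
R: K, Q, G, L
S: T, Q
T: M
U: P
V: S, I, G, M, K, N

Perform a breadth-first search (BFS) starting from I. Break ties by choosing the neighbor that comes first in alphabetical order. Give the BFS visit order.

I, U, V, P, G, K, M, N, S, H, L, Q, R, O, T, J

Visit I; enqueue U, V → queue [U, V]
Visit U; enqueue P → queue [V, P]
Visit V; enqueue G, K, M, N, S → queue [P, G, K, M, N, S]
Visit P; enqueue H → queue [G, K, M, N, S, H]
Visit G; enqueue L, Q → queue [K, M, N, S, H, L, Q]
Visit K; enqueue R → queue [M, N, S, H, L, Q, R]
Visit M → queue [N, S, H, L, Q, R]
Visit N; enqueue O → queue [S, H, L, Q, R, O]
Visit S; enqueue T → queue [H, L, Q, R, O, T]
Visit H → queue [L, Q, R, O, T]
Visit L → queue [Q, R, O, T]
Visit Q → queue [R, O, T]
Visit R → queue [O, T]
Visit O; enqueue J → queue [T, J]
Visit T → queue [J]
Visit J → queue []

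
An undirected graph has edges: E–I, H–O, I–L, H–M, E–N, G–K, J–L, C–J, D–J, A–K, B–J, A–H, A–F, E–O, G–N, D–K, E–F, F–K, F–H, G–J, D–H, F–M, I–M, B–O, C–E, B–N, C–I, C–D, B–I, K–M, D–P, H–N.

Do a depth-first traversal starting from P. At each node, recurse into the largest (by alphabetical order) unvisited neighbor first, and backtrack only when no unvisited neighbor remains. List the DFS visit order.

Visit P
P → D
D → K
K → M
M → I
I → L
L → J
J → G
G → N
N → H
H → O
O → E
E → F
F → A
E → C
O → B

P D K M I L J G N H O E F A C B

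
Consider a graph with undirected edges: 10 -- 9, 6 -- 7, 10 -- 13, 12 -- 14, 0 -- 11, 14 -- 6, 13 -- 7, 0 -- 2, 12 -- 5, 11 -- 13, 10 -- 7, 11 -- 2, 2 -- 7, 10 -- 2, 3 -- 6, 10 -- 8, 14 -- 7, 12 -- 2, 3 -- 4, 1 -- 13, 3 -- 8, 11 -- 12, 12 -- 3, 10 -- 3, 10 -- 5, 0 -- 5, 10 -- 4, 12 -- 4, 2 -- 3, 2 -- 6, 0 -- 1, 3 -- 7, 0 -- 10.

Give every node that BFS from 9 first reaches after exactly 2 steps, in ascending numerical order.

Level 0: 9
Level 1: 10
Level 2: 0, 2, 3, 4, 5, 7, 8, 13
Level 3: 1, 6, 11, 12, 14

0, 2, 3, 4, 5, 7, 8, 13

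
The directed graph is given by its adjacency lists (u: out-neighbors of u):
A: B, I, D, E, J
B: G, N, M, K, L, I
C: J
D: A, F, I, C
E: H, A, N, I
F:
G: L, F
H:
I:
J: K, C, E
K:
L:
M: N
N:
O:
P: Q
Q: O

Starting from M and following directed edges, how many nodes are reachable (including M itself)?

BFS from M visits: M, N
Reachable nodes: 2 of 17 total.

2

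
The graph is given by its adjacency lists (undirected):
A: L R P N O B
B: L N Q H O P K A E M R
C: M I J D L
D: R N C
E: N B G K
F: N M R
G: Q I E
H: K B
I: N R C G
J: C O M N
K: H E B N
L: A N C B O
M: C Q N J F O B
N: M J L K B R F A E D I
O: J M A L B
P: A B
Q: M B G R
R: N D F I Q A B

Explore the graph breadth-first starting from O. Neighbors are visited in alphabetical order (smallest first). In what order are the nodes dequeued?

Visit O; enqueue A, B, J, L, M → queue [A, B, J, L, M]
Visit A; enqueue N, P, R → queue [B, J, L, M, N, P, R]
Visit B; enqueue E, H, K, Q → queue [J, L, M, N, P, R, E, H, K, Q]
Visit J; enqueue C → queue [L, M, N, P, R, E, H, K, Q, C]
Visit L → queue [M, N, P, R, E, H, K, Q, C]
Visit M; enqueue F → queue [N, P, R, E, H, K, Q, C, F]
Visit N; enqueue D, I → queue [P, R, E, H, K, Q, C, F, D, I]
Visit P → queue [R, E, H, K, Q, C, F, D, I]
Visit R → queue [E, H, K, Q, C, F, D, I]
Visit E; enqueue G → queue [H, K, Q, C, F, D, I, G]
Visit H → queue [K, Q, C, F, D, I, G]
Visit K → queue [Q, C, F, D, I, G]
Visit Q → queue [C, F, D, I, G]
Visit C → queue [F, D, I, G]
Visit F → queue [D, I, G]
Visit D → queue [I, G]
Visit I → queue [G]
Visit G → queue []

O -> A -> B -> J -> L -> M -> N -> P -> R -> E -> H -> K -> Q -> C -> F -> D -> I -> G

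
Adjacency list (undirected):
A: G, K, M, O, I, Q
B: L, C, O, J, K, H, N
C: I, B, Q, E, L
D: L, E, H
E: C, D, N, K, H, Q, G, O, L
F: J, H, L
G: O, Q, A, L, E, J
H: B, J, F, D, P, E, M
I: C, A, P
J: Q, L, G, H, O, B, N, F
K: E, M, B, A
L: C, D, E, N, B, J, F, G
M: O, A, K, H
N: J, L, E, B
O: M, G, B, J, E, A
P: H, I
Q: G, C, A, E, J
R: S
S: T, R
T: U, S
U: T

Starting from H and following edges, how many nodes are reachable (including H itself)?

BFS from H visits: H, B, J, F, D, P, E, M, L, C, O, K, N, Q, G, I, A
Reachable nodes: 17 of 21 total.

17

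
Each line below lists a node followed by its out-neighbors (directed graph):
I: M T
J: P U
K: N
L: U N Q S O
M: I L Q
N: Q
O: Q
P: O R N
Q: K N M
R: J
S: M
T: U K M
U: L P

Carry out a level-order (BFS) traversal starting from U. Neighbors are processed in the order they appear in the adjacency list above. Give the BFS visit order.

Visit U; enqueue L, P → queue [L, P]
Visit L; enqueue N, Q, S, O → queue [P, N, Q, S, O]
Visit P; enqueue R → queue [N, Q, S, O, R]
Visit N → queue [Q, S, O, R]
Visit Q; enqueue K, M → queue [S, O, R, K, M]
Visit S → queue [O, R, K, M]
Visit O → queue [R, K, M]
Visit R; enqueue J → queue [K, M, J]
Visit K → queue [M, J]
Visit M; enqueue I → queue [J, I]
Visit J → queue [I]
Visit I; enqueue T → queue [T]
Visit T → queue []

U L P N Q S O R K M J I T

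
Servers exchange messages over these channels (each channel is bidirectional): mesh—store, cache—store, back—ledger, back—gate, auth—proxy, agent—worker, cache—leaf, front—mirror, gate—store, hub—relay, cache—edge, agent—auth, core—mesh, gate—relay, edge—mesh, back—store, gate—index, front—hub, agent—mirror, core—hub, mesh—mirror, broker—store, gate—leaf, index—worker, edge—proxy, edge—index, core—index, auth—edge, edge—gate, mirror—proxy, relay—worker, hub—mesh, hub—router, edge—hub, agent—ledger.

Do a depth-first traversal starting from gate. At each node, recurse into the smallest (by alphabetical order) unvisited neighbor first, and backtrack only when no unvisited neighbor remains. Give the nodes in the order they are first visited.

gate, back, ledger, agent, auth, edge, cache, leaf, store, broker, mesh, core, hub, front, mirror, proxy, relay, worker, index, router

Visit gate
gate → back
back → ledger
ledger → agent
agent → auth
auth → edge
edge → cache
cache → leaf
cache → store
store → broker
store → mesh
mesh → core
core → hub
hub → front
front → mirror
mirror → proxy
hub → relay
relay → worker
worker → index
hub → router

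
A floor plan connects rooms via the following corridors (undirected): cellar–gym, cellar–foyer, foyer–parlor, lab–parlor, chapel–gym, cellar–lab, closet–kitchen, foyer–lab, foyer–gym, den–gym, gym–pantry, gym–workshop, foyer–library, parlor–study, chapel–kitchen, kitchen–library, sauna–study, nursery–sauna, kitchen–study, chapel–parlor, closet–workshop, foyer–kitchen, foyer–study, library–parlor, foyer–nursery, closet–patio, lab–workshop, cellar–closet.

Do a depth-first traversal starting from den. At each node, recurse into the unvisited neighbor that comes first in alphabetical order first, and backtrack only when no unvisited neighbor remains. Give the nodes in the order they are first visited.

den gym cellar closet kitchen chapel parlor foyer lab workshop library nursery sauna study patio pantry

Visit den
den → gym
gym → cellar
cellar → closet
closet → kitchen
kitchen → chapel
chapel → parlor
parlor → foyer
foyer → lab
lab → workshop
foyer → library
foyer → nursery
nursery → sauna
sauna → study
closet → patio
gym → pantry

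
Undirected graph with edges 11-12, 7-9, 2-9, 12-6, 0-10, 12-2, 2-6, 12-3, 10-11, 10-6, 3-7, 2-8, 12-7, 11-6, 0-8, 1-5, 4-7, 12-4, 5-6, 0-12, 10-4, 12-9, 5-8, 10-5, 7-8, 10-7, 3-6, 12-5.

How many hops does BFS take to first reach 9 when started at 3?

Level 0: 3
Level 1: 6, 7, 12
Level 2: 0, 2, 4, 5, 8, 9, 10, 11
Level 3: 1
9 first appears at level 2.

2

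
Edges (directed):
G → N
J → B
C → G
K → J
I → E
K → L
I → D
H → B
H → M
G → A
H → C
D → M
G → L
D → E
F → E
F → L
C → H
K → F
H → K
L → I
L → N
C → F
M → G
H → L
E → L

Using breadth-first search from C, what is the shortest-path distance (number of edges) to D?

Level 0: C
Level 1: F, G, H
Level 2: A, B, E, K, L, M, N
Level 3: I, J
Level 4: D
D first appears at level 4.

4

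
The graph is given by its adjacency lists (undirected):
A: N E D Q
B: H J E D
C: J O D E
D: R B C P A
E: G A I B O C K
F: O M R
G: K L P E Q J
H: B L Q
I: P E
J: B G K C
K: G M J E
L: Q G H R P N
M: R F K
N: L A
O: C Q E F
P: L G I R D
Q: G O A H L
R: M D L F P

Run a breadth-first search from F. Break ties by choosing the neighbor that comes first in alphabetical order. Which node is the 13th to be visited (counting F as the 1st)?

Visit F; enqueue M, O, R → queue [M, O, R]
Visit M; enqueue K → queue [O, R, K]
Visit O; enqueue C, E, Q → queue [R, K, C, E, Q]
Visit R; enqueue D, L, P → queue [K, C, E, Q, D, L, P]
Visit K; enqueue G, J → queue [C, E, Q, D, L, P, G, J]
Visit C → queue [E, Q, D, L, P, G, J]
Visit E; enqueue A, B, I → queue [Q, D, L, P, G, J, A, B, I]
Visit Q; enqueue H → queue [D, L, P, G, J, A, B, I, H]
Visit D → queue [L, P, G, J, A, B, I, H]
Visit L; enqueue N → queue [P, G, J, A, B, I, H, N]
Visit P → queue [G, J, A, B, I, H, N]
Visit G → queue [J, A, B, I, H, N]
Visit J → queue [A, B, I, H, N]
Visit A → queue [B, I, H, N]
Visit B → queue [I, H, N]
Visit I → queue [H, N]
Visit H → queue [N]
Visit N → queue []

Visit order: F, M, O, R, K, C, E, Q, D, L, P, G, J, A, B, I, H, N

J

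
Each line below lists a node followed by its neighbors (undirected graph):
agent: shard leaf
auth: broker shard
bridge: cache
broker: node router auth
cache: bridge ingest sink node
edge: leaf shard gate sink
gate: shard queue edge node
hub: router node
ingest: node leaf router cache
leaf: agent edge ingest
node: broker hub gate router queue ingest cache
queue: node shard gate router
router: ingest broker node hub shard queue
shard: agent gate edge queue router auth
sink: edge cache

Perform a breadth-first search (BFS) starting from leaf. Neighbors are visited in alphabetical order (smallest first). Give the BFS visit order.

Visit leaf; enqueue agent, edge, ingest → queue [agent, edge, ingest]
Visit agent; enqueue shard → queue [edge, ingest, shard]
Visit edge; enqueue gate, sink → queue [ingest, shard, gate, sink]
Visit ingest; enqueue cache, node, router → queue [shard, gate, sink, cache, node, router]
Visit shard; enqueue auth, queue → queue [gate, sink, cache, node, router, auth, queue]
Visit gate → queue [sink, cache, node, router, auth, queue]
Visit sink → queue [cache, node, router, auth, queue]
Visit cache; enqueue bridge → queue [node, router, auth, queue, bridge]
Visit node; enqueue broker, hub → queue [router, auth, queue, bridge, broker, hub]
Visit router → queue [auth, queue, bridge, broker, hub]
Visit auth → queue [queue, bridge, broker, hub]
Visit queue → queue [bridge, broker, hub]
Visit bridge → queue [broker, hub]
Visit broker → queue [hub]
Visit hub → queue []

leaf, agent, edge, ingest, shard, gate, sink, cache, node, router, auth, queue, bridge, broker, hub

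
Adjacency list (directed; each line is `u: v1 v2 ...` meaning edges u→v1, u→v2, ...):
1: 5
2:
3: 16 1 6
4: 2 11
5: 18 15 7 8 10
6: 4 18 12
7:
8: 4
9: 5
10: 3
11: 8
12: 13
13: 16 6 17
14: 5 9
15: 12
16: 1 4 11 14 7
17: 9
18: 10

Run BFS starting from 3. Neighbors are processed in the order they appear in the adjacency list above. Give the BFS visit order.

Visit 3; enqueue 16, 1, 6 → queue [16, 1, 6]
Visit 16; enqueue 4, 11, 14, 7 → queue [1, 6, 4, 11, 14, 7]
Visit 1; enqueue 5 → queue [6, 4, 11, 14, 7, 5]
Visit 6; enqueue 18, 12 → queue [4, 11, 14, 7, 5, 18, 12]
Visit 4; enqueue 2 → queue [11, 14, 7, 5, 18, 12, 2]
Visit 11; enqueue 8 → queue [14, 7, 5, 18, 12, 2, 8]
Visit 14; enqueue 9 → queue [7, 5, 18, 12, 2, 8, 9]
Visit 7 → queue [5, 18, 12, 2, 8, 9]
Visit 5; enqueue 15, 10 → queue [18, 12, 2, 8, 9, 15, 10]
Visit 18 → queue [12, 2, 8, 9, 15, 10]
Visit 12; enqueue 13 → queue [2, 8, 9, 15, 10, 13]
Visit 2 → queue [8, 9, 15, 10, 13]
Visit 8 → queue [9, 15, 10, 13]
Visit 9 → queue [15, 10, 13]
Visit 15 → queue [10, 13]
Visit 10 → queue [13]
Visit 13; enqueue 17 → queue [17]
Visit 17 → queue []

3 → 16 → 1 → 6 → 4 → 11 → 14 → 7 → 5 → 18 → 12 → 2 → 8 → 9 → 15 → 10 → 13 → 17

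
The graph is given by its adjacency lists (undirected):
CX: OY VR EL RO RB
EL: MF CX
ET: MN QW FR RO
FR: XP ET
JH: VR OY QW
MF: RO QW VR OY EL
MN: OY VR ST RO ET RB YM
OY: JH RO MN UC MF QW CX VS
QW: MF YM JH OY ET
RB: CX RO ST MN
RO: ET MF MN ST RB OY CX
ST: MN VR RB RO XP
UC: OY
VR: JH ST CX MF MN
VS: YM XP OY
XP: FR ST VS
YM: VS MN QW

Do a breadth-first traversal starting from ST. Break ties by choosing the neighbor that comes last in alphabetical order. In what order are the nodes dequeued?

Visit ST; enqueue XP, VR, RO, RB, MN → queue [XP, VR, RO, RB, MN]
Visit XP; enqueue VS, FR → queue [VR, RO, RB, MN, VS, FR]
Visit VR; enqueue MF, JH, CX → queue [RO, RB, MN, VS, FR, MF, JH, CX]
Visit RO; enqueue OY, ET → queue [RB, MN, VS, FR, MF, JH, CX, OY, ET]
Visit RB → queue [MN, VS, FR, MF, JH, CX, OY, ET]
Visit MN; enqueue YM → queue [VS, FR, MF, JH, CX, OY, ET, YM]
Visit VS → queue [FR, MF, JH, CX, OY, ET, YM]
Visit FR → queue [MF, JH, CX, OY, ET, YM]
Visit MF; enqueue QW, EL → queue [JH, CX, OY, ET, YM, QW, EL]
Visit JH → queue [CX, OY, ET, YM, QW, EL]
Visit CX → queue [OY, ET, YM, QW, EL]
Visit OY; enqueue UC → queue [ET, YM, QW, EL, UC]
Visit ET → queue [YM, QW, EL, UC]
Visit YM → queue [QW, EL, UC]
Visit QW → queue [EL, UC]
Visit EL → queue [UC]
Visit UC → queue []

ST XP VR RO RB MN VS FR MF JH CX OY ET YM QW EL UC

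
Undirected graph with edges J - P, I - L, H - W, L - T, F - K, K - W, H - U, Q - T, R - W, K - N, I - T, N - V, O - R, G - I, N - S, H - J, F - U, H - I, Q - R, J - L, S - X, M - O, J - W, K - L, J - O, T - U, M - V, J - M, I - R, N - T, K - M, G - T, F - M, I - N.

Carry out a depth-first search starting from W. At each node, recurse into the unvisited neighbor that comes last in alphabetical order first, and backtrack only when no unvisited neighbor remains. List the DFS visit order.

W -> R -> Q -> T -> U -> H -> J -> P -> O -> M -> V -> N -> S -> X -> K -> L -> I -> G -> F

Visit W
W → R
R → Q
Q → T
T → U
U → H
H → J
J → P
J → O
O → M
M → V
V → N
N → S
S → X
N → K
K → L
L → I
I → G
K → F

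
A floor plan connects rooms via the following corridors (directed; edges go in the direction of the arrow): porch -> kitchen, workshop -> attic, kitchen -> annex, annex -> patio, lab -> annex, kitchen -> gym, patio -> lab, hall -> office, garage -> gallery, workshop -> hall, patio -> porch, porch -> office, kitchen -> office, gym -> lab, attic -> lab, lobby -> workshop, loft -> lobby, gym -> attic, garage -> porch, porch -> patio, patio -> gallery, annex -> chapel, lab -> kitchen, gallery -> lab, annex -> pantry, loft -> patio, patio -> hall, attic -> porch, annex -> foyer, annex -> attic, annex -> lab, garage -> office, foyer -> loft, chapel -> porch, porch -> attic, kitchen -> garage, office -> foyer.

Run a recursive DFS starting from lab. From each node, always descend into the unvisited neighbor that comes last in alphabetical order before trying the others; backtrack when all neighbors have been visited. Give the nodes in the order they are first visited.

lab → kitchen → office → foyer → loft → patio → porch → attic → hall → gallery → lobby → workshop → gym → garage → annex → pantry → chapel

Visit lab
lab → kitchen
kitchen → office
office → foyer
foyer → loft
loft → patio
patio → porch
porch → attic
patio → hall
patio → gallery
loft → lobby
lobby → workshop
kitchen → gym
kitchen → garage
kitchen → annex
annex → pantry
annex → chapel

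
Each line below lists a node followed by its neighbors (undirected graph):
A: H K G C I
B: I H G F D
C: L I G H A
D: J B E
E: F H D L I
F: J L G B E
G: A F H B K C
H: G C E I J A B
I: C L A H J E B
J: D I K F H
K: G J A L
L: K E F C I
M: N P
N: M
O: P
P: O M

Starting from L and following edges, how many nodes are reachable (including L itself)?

12

BFS from L visits: L, C, E, F, I, K, A, G, H, D, B, J
Reachable nodes: 12 of 16 total.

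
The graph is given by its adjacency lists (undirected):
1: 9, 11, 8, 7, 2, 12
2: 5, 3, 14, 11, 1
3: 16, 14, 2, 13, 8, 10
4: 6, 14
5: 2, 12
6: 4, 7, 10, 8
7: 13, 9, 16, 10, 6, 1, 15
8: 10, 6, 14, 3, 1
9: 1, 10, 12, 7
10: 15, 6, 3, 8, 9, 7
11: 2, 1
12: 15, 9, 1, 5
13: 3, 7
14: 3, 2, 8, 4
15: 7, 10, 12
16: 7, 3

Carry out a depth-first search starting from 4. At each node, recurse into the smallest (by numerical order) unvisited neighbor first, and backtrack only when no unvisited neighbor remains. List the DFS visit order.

Visit 4
4 → 6
6 → 7
7 → 1
1 → 2
2 → 3
3 → 8
8 → 10
10 → 9
9 → 12
12 → 5
12 → 15
8 → 14
3 → 13
3 → 16
2 → 11

4, 6, 7, 1, 2, 3, 8, 10, 9, 12, 5, 15, 14, 13, 16, 11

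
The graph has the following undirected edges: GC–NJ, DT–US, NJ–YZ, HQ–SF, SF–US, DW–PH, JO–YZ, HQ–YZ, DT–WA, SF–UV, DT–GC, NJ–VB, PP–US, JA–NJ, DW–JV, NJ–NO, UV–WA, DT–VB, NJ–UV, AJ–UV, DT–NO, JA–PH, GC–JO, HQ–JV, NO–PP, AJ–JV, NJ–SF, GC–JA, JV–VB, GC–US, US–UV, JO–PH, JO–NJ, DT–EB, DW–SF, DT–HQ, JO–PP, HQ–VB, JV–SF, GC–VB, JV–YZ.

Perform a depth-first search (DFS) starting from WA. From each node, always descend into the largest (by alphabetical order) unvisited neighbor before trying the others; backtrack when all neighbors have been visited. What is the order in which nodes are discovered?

WA, UV, US, SF, NJ, YZ, JV, VB, HQ, DT, NO, PP, JO, PH, JA, GC, DW, EB, AJ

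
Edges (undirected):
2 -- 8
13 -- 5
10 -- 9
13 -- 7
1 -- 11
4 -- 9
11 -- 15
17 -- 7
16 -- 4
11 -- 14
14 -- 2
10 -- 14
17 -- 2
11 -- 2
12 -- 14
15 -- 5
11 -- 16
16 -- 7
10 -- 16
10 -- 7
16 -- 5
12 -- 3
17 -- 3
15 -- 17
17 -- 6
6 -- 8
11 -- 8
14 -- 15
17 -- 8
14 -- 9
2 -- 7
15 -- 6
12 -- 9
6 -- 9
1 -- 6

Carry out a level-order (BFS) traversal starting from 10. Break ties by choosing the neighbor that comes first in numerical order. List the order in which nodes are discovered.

Visit 10; enqueue 7, 9, 14, 16 → queue [7, 9, 14, 16]
Visit 7; enqueue 2, 13, 17 → queue [9, 14, 16, 2, 13, 17]
Visit 9; enqueue 4, 6, 12 → queue [14, 16, 2, 13, 17, 4, 6, 12]
Visit 14; enqueue 11, 15 → queue [16, 2, 13, 17, 4, 6, 12, 11, 15]
Visit 16; enqueue 5 → queue [2, 13, 17, 4, 6, 12, 11, 15, 5]
Visit 2; enqueue 8 → queue [13, 17, 4, 6, 12, 11, 15, 5, 8]
Visit 13 → queue [17, 4, 6, 12, 11, 15, 5, 8]
Visit 17; enqueue 3 → queue [4, 6, 12, 11, 15, 5, 8, 3]
Visit 4 → queue [6, 12, 11, 15, 5, 8, 3]
Visit 6; enqueue 1 → queue [12, 11, 15, 5, 8, 3, 1]
Visit 12 → queue [11, 15, 5, 8, 3, 1]
Visit 11 → queue [15, 5, 8, 3, 1]
Visit 15 → queue [5, 8, 3, 1]
Visit 5 → queue [8, 3, 1]
Visit 8 → queue [3, 1]
Visit 3 → queue [1]
Visit 1 → queue []

10, 7, 9, 14, 16, 2, 13, 17, 4, 6, 12, 11, 15, 5, 8, 3, 1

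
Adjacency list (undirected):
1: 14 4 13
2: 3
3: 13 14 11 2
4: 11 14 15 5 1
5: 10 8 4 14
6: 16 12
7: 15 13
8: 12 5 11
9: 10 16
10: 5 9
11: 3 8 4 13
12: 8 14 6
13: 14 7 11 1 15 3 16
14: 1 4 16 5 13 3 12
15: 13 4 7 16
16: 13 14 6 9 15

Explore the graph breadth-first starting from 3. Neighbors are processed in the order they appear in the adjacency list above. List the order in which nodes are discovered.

3 13 14 11 2 7 1 15 16 4 5 12 8 6 9 10

Visit 3; enqueue 13, 14, 11, 2 → queue [13, 14, 11, 2]
Visit 13; enqueue 7, 1, 15, 16 → queue [14, 11, 2, 7, 1, 15, 16]
Visit 14; enqueue 4, 5, 12 → queue [11, 2, 7, 1, 15, 16, 4, 5, 12]
Visit 11; enqueue 8 → queue [2, 7, 1, 15, 16, 4, 5, 12, 8]
Visit 2 → queue [7, 1, 15, 16, 4, 5, 12, 8]
Visit 7 → queue [1, 15, 16, 4, 5, 12, 8]
Visit 1 → queue [15, 16, 4, 5, 12, 8]
Visit 15 → queue [16, 4, 5, 12, 8]
Visit 16; enqueue 6, 9 → queue [4, 5, 12, 8, 6, 9]
Visit 4 → queue [5, 12, 8, 6, 9]
Visit 5; enqueue 10 → queue [12, 8, 6, 9, 10]
Visit 12 → queue [8, 6, 9, 10]
Visit 8 → queue [6, 9, 10]
Visit 6 → queue [9, 10]
Visit 9 → queue [10]
Visit 10 → queue []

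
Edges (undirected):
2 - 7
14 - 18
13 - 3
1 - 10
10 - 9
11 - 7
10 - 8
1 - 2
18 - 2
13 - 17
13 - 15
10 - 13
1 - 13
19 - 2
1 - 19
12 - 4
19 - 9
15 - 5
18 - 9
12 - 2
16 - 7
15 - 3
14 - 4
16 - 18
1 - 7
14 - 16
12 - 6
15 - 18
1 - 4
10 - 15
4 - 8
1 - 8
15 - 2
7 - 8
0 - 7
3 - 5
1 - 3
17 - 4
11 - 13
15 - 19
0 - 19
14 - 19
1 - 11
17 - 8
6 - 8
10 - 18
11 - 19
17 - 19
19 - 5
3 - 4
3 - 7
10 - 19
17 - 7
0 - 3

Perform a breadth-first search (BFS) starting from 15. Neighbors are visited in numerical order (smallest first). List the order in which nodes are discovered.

Visit 15; enqueue 2, 3, 5, 10, 13, 18, 19 → queue [2, 3, 5, 10, 13, 18, 19]
Visit 2; enqueue 1, 7, 12 → queue [3, 5, 10, 13, 18, 19, 1, 7, 12]
Visit 3; enqueue 0, 4 → queue [5, 10, 13, 18, 19, 1, 7, 12, 0, 4]
Visit 5 → queue [10, 13, 18, 19, 1, 7, 12, 0, 4]
Visit 10; enqueue 8, 9 → queue [13, 18, 19, 1, 7, 12, 0, 4, 8, 9]
Visit 13; enqueue 11, 17 → queue [18, 19, 1, 7, 12, 0, 4, 8, 9, 11, 17]
Visit 18; enqueue 14, 16 → queue [19, 1, 7, 12, 0, 4, 8, 9, 11, 17, 14, 16]
Visit 19 → queue [1, 7, 12, 0, 4, 8, 9, 11, 17, 14, 16]
Visit 1 → queue [7, 12, 0, 4, 8, 9, 11, 17, 14, 16]
Visit 7 → queue [12, 0, 4, 8, 9, 11, 17, 14, 16]
Visit 12; enqueue 6 → queue [0, 4, 8, 9, 11, 17, 14, 16, 6]
Visit 0 → queue [4, 8, 9, 11, 17, 14, 16, 6]
Visit 4 → queue [8, 9, 11, 17, 14, 16, 6]
Visit 8 → queue [9, 11, 17, 14, 16, 6]
Visit 9 → queue [11, 17, 14, 16, 6]
Visit 11 → queue [17, 14, 16, 6]
Visit 17 → queue [14, 16, 6]
Visit 14 → queue [16, 6]
Visit 16 → queue [6]
Visit 6 → queue []

15, 2, 3, 5, 10, 13, 18, 19, 1, 7, 12, 0, 4, 8, 9, 11, 17, 14, 16, 6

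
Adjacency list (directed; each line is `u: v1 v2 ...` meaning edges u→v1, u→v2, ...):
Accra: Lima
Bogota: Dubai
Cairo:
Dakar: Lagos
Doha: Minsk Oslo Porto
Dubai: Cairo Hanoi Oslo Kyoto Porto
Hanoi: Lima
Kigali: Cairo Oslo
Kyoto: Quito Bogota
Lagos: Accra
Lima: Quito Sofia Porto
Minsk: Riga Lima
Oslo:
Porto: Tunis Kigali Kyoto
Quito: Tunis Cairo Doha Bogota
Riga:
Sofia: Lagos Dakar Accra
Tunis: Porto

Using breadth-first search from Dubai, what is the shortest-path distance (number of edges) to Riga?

5

Level 0: Dubai
Level 1: Cairo, Hanoi, Kyoto, Oslo, Porto
Level 2: Bogota, Kigali, Lima, Quito, Tunis
Level 3: Doha, Sofia
Level 4: Accra, Dakar, Lagos, Minsk
Level 5: Riga
Riga first appears at level 5.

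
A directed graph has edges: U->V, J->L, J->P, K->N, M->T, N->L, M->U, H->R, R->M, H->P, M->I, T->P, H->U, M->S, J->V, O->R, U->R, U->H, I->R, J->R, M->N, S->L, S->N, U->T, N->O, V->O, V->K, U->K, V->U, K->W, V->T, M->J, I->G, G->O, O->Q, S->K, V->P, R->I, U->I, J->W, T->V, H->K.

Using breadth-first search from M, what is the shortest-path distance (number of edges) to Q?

3

Level 0: M
Level 1: I, J, N, S, T, U
Level 2: G, H, K, L, O, P, R, V, W
Level 3: Q
Q first appears at level 3.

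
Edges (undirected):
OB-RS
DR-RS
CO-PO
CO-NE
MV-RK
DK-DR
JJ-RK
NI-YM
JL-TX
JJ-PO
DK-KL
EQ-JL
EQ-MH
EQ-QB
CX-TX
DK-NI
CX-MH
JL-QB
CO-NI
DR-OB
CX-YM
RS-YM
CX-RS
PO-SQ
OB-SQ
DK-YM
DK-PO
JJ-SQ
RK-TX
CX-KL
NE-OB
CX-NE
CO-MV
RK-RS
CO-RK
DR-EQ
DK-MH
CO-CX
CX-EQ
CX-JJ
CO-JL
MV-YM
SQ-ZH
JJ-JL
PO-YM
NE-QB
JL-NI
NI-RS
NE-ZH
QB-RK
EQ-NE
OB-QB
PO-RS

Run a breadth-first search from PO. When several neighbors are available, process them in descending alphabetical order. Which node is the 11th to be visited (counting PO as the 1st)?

Visit PO; enqueue YM, SQ, RS, JJ, DK, CO → queue [YM, SQ, RS, JJ, DK, CO]
Visit YM; enqueue NI, MV, CX → queue [SQ, RS, JJ, DK, CO, NI, MV, CX]
Visit SQ; enqueue ZH, OB → queue [RS, JJ, DK, CO, NI, MV, CX, ZH, OB]
Visit RS; enqueue RK, DR → queue [JJ, DK, CO, NI, MV, CX, ZH, OB, RK, DR]
Visit JJ; enqueue JL → queue [DK, CO, NI, MV, CX, ZH, OB, RK, DR, JL]
Visit DK; enqueue MH, KL → queue [CO, NI, MV, CX, ZH, OB, RK, DR, JL, MH, KL]
Visit CO; enqueue NE → queue [NI, MV, CX, ZH, OB, RK, DR, JL, MH, KL, NE]
Visit NI → queue [MV, CX, ZH, OB, RK, DR, JL, MH, KL, NE]
Visit MV → queue [CX, ZH, OB, RK, DR, JL, MH, KL, NE]
Visit CX; enqueue TX, EQ → queue [ZH, OB, RK, DR, JL, MH, KL, NE, TX, EQ]
Visit ZH → queue [OB, RK, DR, JL, MH, KL, NE, TX, EQ]
Visit OB; enqueue QB → queue [RK, DR, JL, MH, KL, NE, TX, EQ, QB]
Visit RK → queue [DR, JL, MH, KL, NE, TX, EQ, QB]
Visit DR → queue [JL, MH, KL, NE, TX, EQ, QB]
Visit JL → queue [MH, KL, NE, TX, EQ, QB]
Visit MH → queue [KL, NE, TX, EQ, QB]
Visit KL → queue [NE, TX, EQ, QB]
Visit NE → queue [TX, EQ, QB]
Visit TX → queue [EQ, QB]
Visit EQ → queue [QB]
Visit QB → queue []

Visit order: PO, YM, SQ, RS, JJ, DK, CO, NI, MV, CX, ZH, OB, RK, DR, JL, MH, KL, NE, TX, EQ, QB

ZH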